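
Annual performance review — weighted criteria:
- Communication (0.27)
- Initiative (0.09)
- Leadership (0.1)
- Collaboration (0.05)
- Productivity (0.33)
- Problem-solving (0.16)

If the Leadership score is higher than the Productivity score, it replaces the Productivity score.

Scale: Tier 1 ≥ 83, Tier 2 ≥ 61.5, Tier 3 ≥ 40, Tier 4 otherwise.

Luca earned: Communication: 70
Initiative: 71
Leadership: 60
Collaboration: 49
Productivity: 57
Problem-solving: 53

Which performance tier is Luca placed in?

Tier 2

Leadership (60) > Productivity (57), so Productivity counts as 60.
Weighted total:
  Communication 70 × 0.27 = 18.9
  Initiative 71 × 0.09 = 6.39
  Leadership 60 × 0.1 = 6
  Collaboration 49 × 0.05 = 2.45
  Productivity 60 × 0.33 = 19.8
  Problem-solving 53 × 0.16 = 8.48
Sum = 62.02
62.02 is ≥ 61.5 and < 83 → Tier 2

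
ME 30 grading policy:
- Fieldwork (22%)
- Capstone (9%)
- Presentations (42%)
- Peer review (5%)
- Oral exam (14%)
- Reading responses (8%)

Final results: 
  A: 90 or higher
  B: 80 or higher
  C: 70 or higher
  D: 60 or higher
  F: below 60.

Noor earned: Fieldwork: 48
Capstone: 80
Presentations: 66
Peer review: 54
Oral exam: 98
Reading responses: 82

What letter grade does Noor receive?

Weighted total:
  Fieldwork 48 × 0.22 = 10.56
  Capstone 80 × 0.09 = 7.2
  Presentations 66 × 0.42 = 27.72
  Peer review 54 × 0.05 = 2.7
  Oral exam 98 × 0.14 = 13.72
  Reading responses 82 × 0.08 = 6.56
Sum = 68.46
68.46 is ≥ 60 and < 70 → D

D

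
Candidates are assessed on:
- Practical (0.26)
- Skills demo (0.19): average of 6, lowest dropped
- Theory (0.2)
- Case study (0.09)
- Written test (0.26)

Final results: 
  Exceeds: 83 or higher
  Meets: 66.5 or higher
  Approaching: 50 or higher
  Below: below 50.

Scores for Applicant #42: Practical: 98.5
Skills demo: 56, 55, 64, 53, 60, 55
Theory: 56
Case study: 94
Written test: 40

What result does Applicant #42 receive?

Skills demo: drop 53 → average of remaining 5 = 290/5 = 58
Weighted total:
  Practical 98.5 × 0.26 = 25.61
  Skills demo 58 × 0.19 = 11.02
  Theory 56 × 0.2 = 11.2
  Case study 94 × 0.09 = 8.46
  Written test 40 × 0.26 = 10.4
Sum = 66.69
66.69 is ≥ 66.5 and < 83 → Meets

Meets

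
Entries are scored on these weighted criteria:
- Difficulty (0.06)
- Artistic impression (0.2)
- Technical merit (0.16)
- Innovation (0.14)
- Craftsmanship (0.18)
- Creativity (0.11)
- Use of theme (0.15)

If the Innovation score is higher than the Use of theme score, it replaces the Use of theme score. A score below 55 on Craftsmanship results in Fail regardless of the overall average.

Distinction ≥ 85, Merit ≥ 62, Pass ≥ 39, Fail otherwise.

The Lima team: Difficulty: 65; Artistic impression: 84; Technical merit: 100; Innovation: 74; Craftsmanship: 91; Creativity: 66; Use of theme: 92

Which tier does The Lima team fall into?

Innovation (74) ≤ Use of theme (92), so Use of theme stays at 92.
Craftsmanship score 91 ≥ 55: minimum met.
Weighted total:
  Difficulty 65 × 0.06 = 3.9
  Artistic impression 84 × 0.2 = 16.8
  Technical merit 100 × 0.16 = 16
  Innovation 74 × 0.14 = 10.36
  Craftsmanship 91 × 0.18 = 16.38
  Creativity 66 × 0.11 = 7.26
  Use of theme 92 × 0.15 = 13.8
Sum = 84.5
84.5 is ≥ 62 and < 85 → Merit

Merit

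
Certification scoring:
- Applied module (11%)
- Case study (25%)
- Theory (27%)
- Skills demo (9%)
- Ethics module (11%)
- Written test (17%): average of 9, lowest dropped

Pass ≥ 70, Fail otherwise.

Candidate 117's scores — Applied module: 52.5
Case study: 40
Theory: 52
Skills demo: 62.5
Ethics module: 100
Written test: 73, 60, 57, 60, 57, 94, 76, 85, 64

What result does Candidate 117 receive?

Fail

Written test: drop 57 → average of remaining 8 = 569/8 = 71.125
Weighted total:
  Applied module 52.5 × 0.11 = 5.775
  Case study 40 × 0.25 = 10
  Theory 52 × 0.27 = 14.04
  Skills demo 62.5 × 0.09 = 5.625
  Ethics module 100 × 0.11 = 11
  Written test 71.125 × 0.17 = 12.09125
Sum = 58.53125
58.53125 < 70 → Fail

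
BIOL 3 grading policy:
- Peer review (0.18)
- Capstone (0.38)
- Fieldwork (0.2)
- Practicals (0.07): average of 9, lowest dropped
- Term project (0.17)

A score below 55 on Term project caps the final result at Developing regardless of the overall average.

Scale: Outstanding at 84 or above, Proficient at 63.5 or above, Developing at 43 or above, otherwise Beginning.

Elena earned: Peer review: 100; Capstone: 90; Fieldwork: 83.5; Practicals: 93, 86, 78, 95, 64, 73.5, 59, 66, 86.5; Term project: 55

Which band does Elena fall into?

Proficient

Practicals: drop 59 → average of remaining 8 = 642/8 = 80.25
Term project score 55 ≥ 55: minimum met.
Weighted total:
  Peer review 100 × 0.18 = 18
  Capstone 90 × 0.38 = 34.2
  Fieldwork 83.5 × 0.2 = 16.7
  Practicals 80.25 × 0.07 = 5.6175
  Term project 55 × 0.17 = 9.35
Sum = 83.8675
83.8675 is ≥ 63.5 and < 84 → Proficient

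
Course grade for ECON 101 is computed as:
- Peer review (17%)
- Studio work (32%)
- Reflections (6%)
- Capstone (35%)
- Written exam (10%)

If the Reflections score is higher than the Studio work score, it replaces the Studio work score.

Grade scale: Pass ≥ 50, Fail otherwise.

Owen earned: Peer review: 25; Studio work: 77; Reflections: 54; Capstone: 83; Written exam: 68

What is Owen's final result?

Pass

Reflections (54) ≤ Studio work (77), so Studio work stays at 77.
Weighted total:
  Peer review 25 × 0.17 = 4.25
  Studio work 77 × 0.32 = 24.64
  Reflections 54 × 0.06 = 3.24
  Capstone 83 × 0.35 = 29.05
  Written exam 68 × 0.1 = 6.8
Sum = 67.98
67.98 ≥ 50 → Pass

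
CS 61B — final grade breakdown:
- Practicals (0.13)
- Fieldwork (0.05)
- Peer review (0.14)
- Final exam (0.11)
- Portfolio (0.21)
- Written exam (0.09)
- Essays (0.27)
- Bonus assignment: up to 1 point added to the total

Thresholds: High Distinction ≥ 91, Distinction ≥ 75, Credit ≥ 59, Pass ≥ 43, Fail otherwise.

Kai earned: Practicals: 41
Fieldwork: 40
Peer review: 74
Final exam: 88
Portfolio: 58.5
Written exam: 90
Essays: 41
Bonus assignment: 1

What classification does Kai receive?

Weighted total:
  Practicals 41 × 0.13 = 5.33
  Fieldwork 40 × 0.05 = 2
  Peer review 74 × 0.14 = 10.36
  Final exam 88 × 0.11 = 9.68
  Portfolio 58.5 × 0.21 = 12.285
  Written exam 90 × 0.09 = 8.1
  Essays 41 × 0.27 = 11.07
Sum = 58.825
Bonus assignment: 58.825 + 1 = 59.825
59.825 is ≥ 59 and < 75 → Credit

Credit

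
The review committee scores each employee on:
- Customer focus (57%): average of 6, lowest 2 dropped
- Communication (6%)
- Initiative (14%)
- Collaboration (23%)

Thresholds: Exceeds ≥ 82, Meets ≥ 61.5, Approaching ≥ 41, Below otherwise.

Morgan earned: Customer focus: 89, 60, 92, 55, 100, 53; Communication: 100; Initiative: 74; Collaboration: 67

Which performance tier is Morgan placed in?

Meets

Customer focus: drop 53, 55 → average of remaining 4 = 341/4 = 85.25
Weighted total:
  Customer focus 85.25 × 0.57 = 48.5925
  Communication 100 × 0.06 = 6
  Initiative 74 × 0.14 = 10.36
  Collaboration 67 × 0.23 = 15.41
Sum = 80.3625
80.3625 is ≥ 61.5 and < 82 → Meets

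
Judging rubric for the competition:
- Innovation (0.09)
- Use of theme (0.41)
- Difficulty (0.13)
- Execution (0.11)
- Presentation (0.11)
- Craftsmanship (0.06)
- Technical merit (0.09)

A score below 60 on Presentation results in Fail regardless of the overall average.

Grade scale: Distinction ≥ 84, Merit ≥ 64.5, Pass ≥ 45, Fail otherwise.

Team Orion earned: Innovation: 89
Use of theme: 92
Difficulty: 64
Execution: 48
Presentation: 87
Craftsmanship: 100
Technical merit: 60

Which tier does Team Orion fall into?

Merit

Presentation score 87 ≥ 60: minimum met.
Weighted total:
  Innovation 89 × 0.09 = 8.01
  Use of theme 92 × 0.41 = 37.72
  Difficulty 64 × 0.13 = 8.32
  Execution 48 × 0.11 = 5.28
  Presentation 87 × 0.11 = 9.57
  Craftsmanship 100 × 0.06 = 6
  Technical merit 60 × 0.09 = 5.4
Sum = 80.3
80.3 is ≥ 64.5 and < 84 → Merit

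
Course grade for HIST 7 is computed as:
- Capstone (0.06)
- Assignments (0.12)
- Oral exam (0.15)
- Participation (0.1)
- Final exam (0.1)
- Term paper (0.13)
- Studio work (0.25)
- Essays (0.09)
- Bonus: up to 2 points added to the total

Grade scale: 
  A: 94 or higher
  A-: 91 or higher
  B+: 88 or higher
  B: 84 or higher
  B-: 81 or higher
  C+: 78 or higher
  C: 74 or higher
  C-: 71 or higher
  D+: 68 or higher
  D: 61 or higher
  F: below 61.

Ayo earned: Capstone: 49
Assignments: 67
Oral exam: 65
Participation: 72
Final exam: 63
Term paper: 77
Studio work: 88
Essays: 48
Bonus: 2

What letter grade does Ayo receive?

Weighted total:
  Capstone 49 × 0.06 = 2.94
  Assignments 67 × 0.12 = 8.04
  Oral exam 65 × 0.15 = 9.75
  Participation 72 × 0.1 = 7.2
  Final exam 63 × 0.1 = 6.3
  Term paper 77 × 0.13 = 10.01
  Studio work 88 × 0.25 = 22
  Essays 48 × 0.09 = 4.32
Sum = 70.56
Bonus: 70.56 + 2 = 72.56
72.56 is ≥ 71 and < 74 → C-

C-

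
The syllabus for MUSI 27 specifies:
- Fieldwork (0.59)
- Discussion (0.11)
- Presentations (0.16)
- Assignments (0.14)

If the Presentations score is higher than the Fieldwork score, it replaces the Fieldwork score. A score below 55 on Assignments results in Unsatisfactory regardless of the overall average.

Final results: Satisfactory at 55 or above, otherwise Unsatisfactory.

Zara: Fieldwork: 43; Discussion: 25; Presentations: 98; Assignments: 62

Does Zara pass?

Presentations (98) > Fieldwork (43), so Fieldwork counts as 98.
Assignments score 62 ≥ 55: minimum met.
Weighted total:
  Fieldwork 98 × 0.59 = 57.82
  Discussion 25 × 0.11 = 2.75
  Presentations 98 × 0.16 = 15.68
  Assignments 62 × 0.14 = 8.68
Sum = 84.93
84.93 ≥ 55 → Satisfactory

Satisfactory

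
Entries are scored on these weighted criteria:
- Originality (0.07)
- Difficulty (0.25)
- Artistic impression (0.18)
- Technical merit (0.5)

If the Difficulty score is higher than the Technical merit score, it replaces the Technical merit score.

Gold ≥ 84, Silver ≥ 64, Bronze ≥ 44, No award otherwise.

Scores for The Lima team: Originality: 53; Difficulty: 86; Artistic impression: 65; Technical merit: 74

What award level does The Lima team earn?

Difficulty (86) > Technical merit (74), so Technical merit counts as 86.
Weighted total:
  Originality 53 × 0.07 = 3.71
  Difficulty 86 × 0.25 = 21.5
  Artistic impression 65 × 0.18 = 11.7
  Technical merit 86 × 0.5 = 43
Sum = 79.91
79.91 is ≥ 64 and < 84 → Silver

Silver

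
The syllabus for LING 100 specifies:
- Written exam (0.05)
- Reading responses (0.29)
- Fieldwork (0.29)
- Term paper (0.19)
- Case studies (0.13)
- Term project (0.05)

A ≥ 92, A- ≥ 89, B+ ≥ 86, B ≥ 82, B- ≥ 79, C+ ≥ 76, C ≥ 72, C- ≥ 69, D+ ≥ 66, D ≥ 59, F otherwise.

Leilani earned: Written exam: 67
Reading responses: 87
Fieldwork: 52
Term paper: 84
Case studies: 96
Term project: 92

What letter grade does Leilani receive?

C+

Weighted total:
  Written exam 67 × 0.05 = 3.35
  Reading responses 87 × 0.29 = 25.23
  Fieldwork 52 × 0.29 = 15.08
  Term paper 84 × 0.19 = 15.96
  Case studies 96 × 0.13 = 12.48
  Term project 92 × 0.05 = 4.6
Sum = 76.7
76.7 is ≥ 76 and < 79 → C+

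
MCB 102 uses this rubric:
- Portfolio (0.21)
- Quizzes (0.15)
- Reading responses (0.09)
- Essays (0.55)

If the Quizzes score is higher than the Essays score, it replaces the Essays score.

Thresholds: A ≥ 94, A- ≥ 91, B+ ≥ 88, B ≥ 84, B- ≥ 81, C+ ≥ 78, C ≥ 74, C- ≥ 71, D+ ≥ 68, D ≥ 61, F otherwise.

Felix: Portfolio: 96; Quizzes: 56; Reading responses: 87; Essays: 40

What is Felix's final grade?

D

Quizzes (56) > Essays (40), so Essays counts as 56.
Weighted total:
  Portfolio 96 × 0.21 = 20.16
  Quizzes 56 × 0.15 = 8.4
  Reading responses 87 × 0.09 = 7.83
  Essays 56 × 0.55 = 30.8
Sum = 67.19
67.19 is ≥ 61 and < 68 → D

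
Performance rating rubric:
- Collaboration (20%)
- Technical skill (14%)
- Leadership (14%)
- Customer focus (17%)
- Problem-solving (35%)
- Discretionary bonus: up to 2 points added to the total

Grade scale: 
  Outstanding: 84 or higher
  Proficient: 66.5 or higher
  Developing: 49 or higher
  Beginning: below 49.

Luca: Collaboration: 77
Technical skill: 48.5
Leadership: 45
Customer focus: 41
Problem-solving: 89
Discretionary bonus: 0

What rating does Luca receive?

Weighted total:
  Collaboration 77 × 0.2 = 15.4
  Technical skill 48.5 × 0.14 = 6.79
  Leadership 45 × 0.14 = 6.3
  Customer focus 41 × 0.17 = 6.97
  Problem-solving 89 × 0.35 = 31.15
Sum = 66.61
Discretionary bonus: 66.61 + 0 = 66.61
66.61 is ≥ 66.5 and < 84 → Proficient

Proficient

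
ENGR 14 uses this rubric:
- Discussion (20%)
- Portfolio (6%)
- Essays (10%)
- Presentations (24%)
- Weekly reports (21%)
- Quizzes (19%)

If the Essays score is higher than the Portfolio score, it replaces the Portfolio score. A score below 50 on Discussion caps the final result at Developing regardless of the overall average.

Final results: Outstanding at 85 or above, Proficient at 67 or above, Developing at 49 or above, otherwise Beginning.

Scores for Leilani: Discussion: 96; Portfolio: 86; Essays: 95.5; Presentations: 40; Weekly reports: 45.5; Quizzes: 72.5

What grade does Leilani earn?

Essays (95.5) > Portfolio (86), so Portfolio counts as 95.5.
Discussion score 96 ≥ 50: minimum met.
Weighted total:
  Discussion 96 × 0.2 = 19.2
  Portfolio 95.5 × 0.06 = 5.73
  Essays 95.5 × 0.1 = 9.55
  Presentations 40 × 0.24 = 9.6
  Weekly reports 45.5 × 0.21 = 9.555
  Quizzes 72.5 × 0.19 = 13.775
Sum = 67.41
67.41 is ≥ 67 and < 85 → Proficient

Proficient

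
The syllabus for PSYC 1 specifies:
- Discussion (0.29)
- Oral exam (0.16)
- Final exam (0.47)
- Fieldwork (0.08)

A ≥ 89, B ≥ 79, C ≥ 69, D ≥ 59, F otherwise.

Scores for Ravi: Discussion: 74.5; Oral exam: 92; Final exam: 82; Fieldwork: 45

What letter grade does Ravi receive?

Weighted total:
  Discussion 74.5 × 0.29 = 21.605
  Oral exam 92 × 0.16 = 14.72
  Final exam 82 × 0.47 = 38.54
  Fieldwork 45 × 0.08 = 3.6
Sum = 78.465
78.465 is ≥ 69 and < 79 → C

C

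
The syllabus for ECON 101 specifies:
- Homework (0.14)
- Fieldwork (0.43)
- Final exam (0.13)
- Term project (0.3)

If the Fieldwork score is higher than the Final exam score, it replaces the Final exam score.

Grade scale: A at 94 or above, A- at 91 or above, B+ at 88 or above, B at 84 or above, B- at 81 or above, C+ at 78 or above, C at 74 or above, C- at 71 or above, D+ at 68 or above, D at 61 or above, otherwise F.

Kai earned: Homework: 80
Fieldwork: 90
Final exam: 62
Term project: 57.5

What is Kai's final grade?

C+

Fieldwork (90) > Final exam (62), so Final exam counts as 90.
Weighted total:
  Homework 80 × 0.14 = 11.2
  Fieldwork 90 × 0.43 = 38.7
  Final exam 90 × 0.13 = 11.7
  Term project 57.5 × 0.3 = 17.25
Sum = 78.85
78.85 is ≥ 78 and < 81 → C+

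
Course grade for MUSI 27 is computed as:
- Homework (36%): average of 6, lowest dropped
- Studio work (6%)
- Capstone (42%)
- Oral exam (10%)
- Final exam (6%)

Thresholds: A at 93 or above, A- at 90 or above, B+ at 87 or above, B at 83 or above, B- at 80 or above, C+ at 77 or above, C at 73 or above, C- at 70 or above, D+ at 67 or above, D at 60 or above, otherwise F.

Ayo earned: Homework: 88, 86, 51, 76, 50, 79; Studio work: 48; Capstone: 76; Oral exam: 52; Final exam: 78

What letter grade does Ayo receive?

Homework: drop 50 → average of remaining 5 = 380/5 = 76
Weighted total:
  Homework 76 × 0.36 = 27.36
  Studio work 48 × 0.06 = 2.88
  Capstone 76 × 0.42 = 31.92
  Oral exam 52 × 0.1 = 5.2
  Final exam 78 × 0.06 = 4.68
Sum = 72.04
72.04 is ≥ 70 and < 73 → C-

C-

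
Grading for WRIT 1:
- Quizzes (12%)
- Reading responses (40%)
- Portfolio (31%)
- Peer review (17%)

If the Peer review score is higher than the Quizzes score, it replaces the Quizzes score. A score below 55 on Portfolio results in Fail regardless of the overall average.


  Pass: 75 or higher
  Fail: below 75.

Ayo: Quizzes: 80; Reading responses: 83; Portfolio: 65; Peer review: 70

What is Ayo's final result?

Peer review (70) ≤ Quizzes (80), so Quizzes stays at 80.
Portfolio score 65 ≥ 55: minimum met.
Weighted total:
  Quizzes 80 × 0.12 = 9.6
  Reading responses 83 × 0.4 = 33.2
  Portfolio 65 × 0.31 = 20.15
  Peer review 70 × 0.17 = 11.9
Sum = 74.85
74.85 < 75 → Fail

Fail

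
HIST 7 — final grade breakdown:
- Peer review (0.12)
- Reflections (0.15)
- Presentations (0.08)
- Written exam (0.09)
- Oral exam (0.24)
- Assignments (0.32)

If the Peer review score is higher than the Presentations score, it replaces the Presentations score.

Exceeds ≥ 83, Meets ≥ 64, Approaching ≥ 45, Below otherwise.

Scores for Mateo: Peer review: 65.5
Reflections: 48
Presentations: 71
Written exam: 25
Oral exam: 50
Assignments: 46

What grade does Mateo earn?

Approaching

Peer review (65.5) ≤ Presentations (71), so Presentations stays at 71.
Weighted total:
  Peer review 65.5 × 0.12 = 7.86
  Reflections 48 × 0.15 = 7.2
  Presentations 71 × 0.08 = 5.68
  Written exam 25 × 0.09 = 2.25
  Oral exam 50 × 0.24 = 12
  Assignments 46 × 0.32 = 14.72
Sum = 49.71
49.71 is ≥ 45 and < 64 → Approaching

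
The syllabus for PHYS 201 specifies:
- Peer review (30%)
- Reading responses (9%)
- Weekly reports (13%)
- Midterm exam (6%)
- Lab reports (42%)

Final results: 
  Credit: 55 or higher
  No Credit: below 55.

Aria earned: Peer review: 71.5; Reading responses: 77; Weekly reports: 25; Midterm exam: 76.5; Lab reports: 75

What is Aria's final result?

Credit

Weighted total:
  Peer review 71.5 × 0.3 = 21.45
  Reading responses 77 × 0.09 = 6.93
  Weekly reports 25 × 0.13 = 3.25
  Midterm exam 76.5 × 0.06 = 4.59
  Lab reports 75 × 0.42 = 31.5
Sum = 67.72
67.72 ≥ 55 → Credit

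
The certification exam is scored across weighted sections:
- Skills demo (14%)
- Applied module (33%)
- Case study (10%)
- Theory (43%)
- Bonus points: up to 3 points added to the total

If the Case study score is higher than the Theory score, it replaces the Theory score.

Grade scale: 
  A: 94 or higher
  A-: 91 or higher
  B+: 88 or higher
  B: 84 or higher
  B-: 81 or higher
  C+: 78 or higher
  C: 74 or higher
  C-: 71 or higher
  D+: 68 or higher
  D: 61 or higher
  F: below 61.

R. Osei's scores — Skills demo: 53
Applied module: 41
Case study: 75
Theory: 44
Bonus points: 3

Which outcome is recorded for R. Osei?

D

Case study (75) > Theory (44), so Theory counts as 75.
Weighted total:
  Skills demo 53 × 0.14 = 7.42
  Applied module 41 × 0.33 = 13.53
  Case study 75 × 0.1 = 7.5
  Theory 75 × 0.43 = 32.25
Sum = 60.7
Bonus points: 60.7 + 3 = 63.7
63.7 is ≥ 61 and < 68 → D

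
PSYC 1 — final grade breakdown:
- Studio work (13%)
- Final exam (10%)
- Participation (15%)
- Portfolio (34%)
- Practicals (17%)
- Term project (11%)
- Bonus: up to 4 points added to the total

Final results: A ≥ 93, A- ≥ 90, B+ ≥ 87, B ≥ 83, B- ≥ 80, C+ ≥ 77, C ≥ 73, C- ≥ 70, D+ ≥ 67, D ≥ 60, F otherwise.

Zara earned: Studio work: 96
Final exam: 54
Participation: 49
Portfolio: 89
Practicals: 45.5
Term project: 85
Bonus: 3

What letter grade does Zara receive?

C

Weighted total:
  Studio work 96 × 0.13 = 12.48
  Final exam 54 × 0.1 = 5.4
  Participation 49 × 0.15 = 7.35
  Portfolio 89 × 0.34 = 30.26
  Practicals 45.5 × 0.17 = 7.735
  Term project 85 × 0.11 = 9.35
Sum = 72.575
Bonus: 72.575 + 3 = 75.575
75.575 is ≥ 73 and < 77 → C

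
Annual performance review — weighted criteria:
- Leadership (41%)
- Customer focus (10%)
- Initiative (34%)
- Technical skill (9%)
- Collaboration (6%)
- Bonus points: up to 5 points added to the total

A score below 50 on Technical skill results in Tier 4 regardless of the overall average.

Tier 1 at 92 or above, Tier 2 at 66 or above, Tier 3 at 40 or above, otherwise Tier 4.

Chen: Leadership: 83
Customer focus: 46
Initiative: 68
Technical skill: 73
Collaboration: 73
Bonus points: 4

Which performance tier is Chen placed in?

Tier 2

Technical skill score 73 ≥ 50: minimum met.
Weighted total:
  Leadership 83 × 0.41 = 34.03
  Customer focus 46 × 0.1 = 4.6
  Initiative 68 × 0.34 = 23.12
  Technical skill 73 × 0.09 = 6.57
  Collaboration 73 × 0.06 = 4.38
Sum = 72.7
Bonus points: 72.7 + 4 = 76.7
76.7 is ≥ 66 and < 92 → Tier 2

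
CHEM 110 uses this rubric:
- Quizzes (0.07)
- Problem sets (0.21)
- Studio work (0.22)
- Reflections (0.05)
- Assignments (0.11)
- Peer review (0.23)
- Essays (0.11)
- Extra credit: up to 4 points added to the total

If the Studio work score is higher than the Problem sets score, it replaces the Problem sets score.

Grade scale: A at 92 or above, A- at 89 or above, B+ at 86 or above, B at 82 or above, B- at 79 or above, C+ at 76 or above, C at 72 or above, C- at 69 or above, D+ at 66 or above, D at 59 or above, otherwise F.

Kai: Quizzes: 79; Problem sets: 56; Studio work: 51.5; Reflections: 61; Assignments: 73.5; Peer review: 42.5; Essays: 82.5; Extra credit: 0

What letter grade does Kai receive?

Studio work (51.5) ≤ Problem sets (56), so Problem sets stays at 56.
Weighted total:
  Quizzes 79 × 0.07 = 5.53
  Problem sets 56 × 0.21 = 11.76
  Studio work 51.5 × 0.22 = 11.33
  Reflections 61 × 0.05 = 3.05
  Assignments 73.5 × 0.11 = 8.085
  Peer review 42.5 × 0.23 = 9.775
  Essays 82.5 × 0.11 = 9.075
Sum = 58.605
Extra credit: 58.605 + 0 = 58.605
58.605 < 59 → F

F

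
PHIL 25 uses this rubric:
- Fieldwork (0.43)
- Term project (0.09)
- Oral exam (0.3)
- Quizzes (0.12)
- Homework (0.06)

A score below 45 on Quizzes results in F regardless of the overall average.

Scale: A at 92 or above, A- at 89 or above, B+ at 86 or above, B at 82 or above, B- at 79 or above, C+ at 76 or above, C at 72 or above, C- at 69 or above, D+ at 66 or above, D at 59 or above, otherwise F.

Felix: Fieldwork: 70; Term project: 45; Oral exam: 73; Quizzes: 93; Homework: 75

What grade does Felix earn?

C-

Quizzes score 93 ≥ 45: minimum met.
Weighted total:
  Fieldwork 70 × 0.43 = 30.1
  Term project 45 × 0.09 = 4.05
  Oral exam 73 × 0.3 = 21.9
  Quizzes 93 × 0.12 = 11.16
  Homework 75 × 0.06 = 4.5
Sum = 71.71
71.71 is ≥ 69 and < 72 → C-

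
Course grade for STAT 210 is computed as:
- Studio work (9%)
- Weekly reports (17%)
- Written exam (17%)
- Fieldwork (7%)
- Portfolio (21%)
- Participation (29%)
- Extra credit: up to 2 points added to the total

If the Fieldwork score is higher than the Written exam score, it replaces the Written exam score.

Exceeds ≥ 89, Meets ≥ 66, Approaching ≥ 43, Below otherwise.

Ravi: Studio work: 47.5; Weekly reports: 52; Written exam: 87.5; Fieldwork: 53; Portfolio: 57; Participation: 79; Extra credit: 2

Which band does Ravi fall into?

Meets

Fieldwork (53) ≤ Written exam (87.5), so Written exam stays at 87.5.
Weighted total:
  Studio work 47.5 × 0.09 = 4.275
  Weekly reports 52 × 0.17 = 8.84
  Written exam 87.5 × 0.17 = 14.875
  Fieldwork 53 × 0.07 = 3.71
  Portfolio 57 × 0.21 = 11.97
  Participation 79 × 0.29 = 22.91
Sum = 66.58
Extra credit: 66.58 + 2 = 68.58
68.58 is ≥ 66 and < 89 → Meets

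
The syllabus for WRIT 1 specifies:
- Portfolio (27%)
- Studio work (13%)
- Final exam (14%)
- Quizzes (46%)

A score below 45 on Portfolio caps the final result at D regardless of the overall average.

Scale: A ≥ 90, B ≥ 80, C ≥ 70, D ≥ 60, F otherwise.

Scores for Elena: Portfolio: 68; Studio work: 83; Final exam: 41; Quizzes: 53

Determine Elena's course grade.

Portfolio score 68 ≥ 45: minimum met.
Weighted total:
  Portfolio 68 × 0.27 = 18.36
  Studio work 83 × 0.13 = 10.79
  Final exam 41 × 0.14 = 5.74
  Quizzes 53 × 0.46 = 24.38
Sum = 59.27
59.27 < 60 → F

F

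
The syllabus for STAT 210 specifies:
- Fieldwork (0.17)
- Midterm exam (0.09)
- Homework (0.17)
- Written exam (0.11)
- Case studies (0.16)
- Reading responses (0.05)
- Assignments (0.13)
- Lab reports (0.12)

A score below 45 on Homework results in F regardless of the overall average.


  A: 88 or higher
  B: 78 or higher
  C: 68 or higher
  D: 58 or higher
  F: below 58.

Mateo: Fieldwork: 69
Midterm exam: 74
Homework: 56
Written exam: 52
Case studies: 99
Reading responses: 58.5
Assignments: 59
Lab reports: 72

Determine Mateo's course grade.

C

Homework score 56 ≥ 45: minimum met.
Weighted total:
  Fieldwork 69 × 0.17 = 11.73
  Midterm exam 74 × 0.09 = 6.66
  Homework 56 × 0.17 = 9.52
  Written exam 52 × 0.11 = 5.72
  Case studies 99 × 0.16 = 15.84
  Reading responses 58.5 × 0.05 = 2.925
  Assignments 59 × 0.13 = 7.67
  Lab reports 72 × 0.12 = 8.64
Sum = 68.705
68.705 is ≥ 68 and < 78 → C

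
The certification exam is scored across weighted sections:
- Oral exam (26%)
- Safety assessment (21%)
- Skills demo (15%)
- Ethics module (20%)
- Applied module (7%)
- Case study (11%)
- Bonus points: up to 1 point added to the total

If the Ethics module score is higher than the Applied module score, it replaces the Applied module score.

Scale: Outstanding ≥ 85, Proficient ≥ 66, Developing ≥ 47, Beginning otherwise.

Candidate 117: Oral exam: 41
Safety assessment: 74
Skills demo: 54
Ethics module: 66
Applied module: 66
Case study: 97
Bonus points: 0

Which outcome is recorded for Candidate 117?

Developing

Ethics module (66) ≤ Applied module (66), so Applied module stays at 66.
Weighted total:
  Oral exam 41 × 0.26 = 10.66
  Safety assessment 74 × 0.21 = 15.54
  Skills demo 54 × 0.15 = 8.1
  Ethics module 66 × 0.2 = 13.2
  Applied module 66 × 0.07 = 4.62
  Case study 97 × 0.11 = 10.67
Sum = 62.79
Bonus points: 62.79 + 0 = 62.79
62.79 is ≥ 47 and < 66 → Developing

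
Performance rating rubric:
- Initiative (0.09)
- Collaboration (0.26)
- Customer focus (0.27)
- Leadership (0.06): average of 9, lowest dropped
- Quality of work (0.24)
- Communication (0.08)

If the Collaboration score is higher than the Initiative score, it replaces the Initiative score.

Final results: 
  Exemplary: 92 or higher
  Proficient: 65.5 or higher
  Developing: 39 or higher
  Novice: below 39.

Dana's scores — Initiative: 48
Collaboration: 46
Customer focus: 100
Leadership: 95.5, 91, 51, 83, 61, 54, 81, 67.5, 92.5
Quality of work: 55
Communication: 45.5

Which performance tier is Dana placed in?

Leadership: drop 51 → average of remaining 8 = 625.5/8 = 78.1875
Collaboration (46) ≤ Initiative (48), so Initiative stays at 48.
Weighted total:
  Initiative 48 × 0.09 = 4.32
  Collaboration 46 × 0.26 = 11.96
  Customer focus 100 × 0.27 = 27
  Leadership 78.1875 × 0.06 = 4.69125
  Quality of work 55 × 0.24 = 13.2
  Communication 45.5 × 0.08 = 3.64
Sum = 64.81125
64.81125 is ≥ 39 and < 65.5 → Developing

Developing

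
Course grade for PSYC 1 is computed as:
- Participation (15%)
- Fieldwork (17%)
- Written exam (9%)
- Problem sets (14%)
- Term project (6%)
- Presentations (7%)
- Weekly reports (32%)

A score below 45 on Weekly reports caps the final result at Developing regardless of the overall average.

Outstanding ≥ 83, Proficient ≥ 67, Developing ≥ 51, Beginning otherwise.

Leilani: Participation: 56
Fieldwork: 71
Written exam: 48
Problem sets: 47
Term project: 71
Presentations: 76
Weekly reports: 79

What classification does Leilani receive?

Developing

Weekly reports score 79 ≥ 45: minimum met.
Weighted total:
  Participation 56 × 0.15 = 8.4
  Fieldwork 71 × 0.17 = 12.07
  Written exam 48 × 0.09 = 4.32
  Problem sets 47 × 0.14 = 6.58
  Term project 71 × 0.06 = 4.26
  Presentations 76 × 0.07 = 5.32
  Weekly reports 79 × 0.32 = 25.28
Sum = 66.23
66.23 is ≥ 51 and < 67 → Developing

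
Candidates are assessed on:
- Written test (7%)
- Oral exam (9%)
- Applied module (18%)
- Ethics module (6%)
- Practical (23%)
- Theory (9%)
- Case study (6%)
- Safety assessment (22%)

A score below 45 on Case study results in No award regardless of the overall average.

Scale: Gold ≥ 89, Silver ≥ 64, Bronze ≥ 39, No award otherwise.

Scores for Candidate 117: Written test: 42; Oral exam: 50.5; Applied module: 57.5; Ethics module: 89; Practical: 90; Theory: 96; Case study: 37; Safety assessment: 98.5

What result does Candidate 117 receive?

Case study score 37 < 45: minimum not met.
Weighted total:
  Written test 42 × 0.07 = 2.94
  Oral exam 50.5 × 0.09 = 4.545
  Applied module 57.5 × 0.18 = 10.35
  Ethics module 89 × 0.06 = 5.34
  Practical 90 × 0.23 = 20.7
  Theory 96 × 0.09 = 8.64
  Case study 37 × 0.06 = 2.22
  Safety assessment 98.5 × 0.22 = 21.67
Sum = 76.405
Because the Case study minimum was not met, the result is No award.

No award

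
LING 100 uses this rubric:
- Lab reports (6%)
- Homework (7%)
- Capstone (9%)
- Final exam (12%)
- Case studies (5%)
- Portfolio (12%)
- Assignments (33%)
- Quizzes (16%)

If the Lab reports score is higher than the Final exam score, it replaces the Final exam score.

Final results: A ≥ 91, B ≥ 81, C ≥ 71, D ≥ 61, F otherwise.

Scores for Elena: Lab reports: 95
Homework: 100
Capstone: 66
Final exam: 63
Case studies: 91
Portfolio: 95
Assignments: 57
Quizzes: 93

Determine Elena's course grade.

C

Lab reports (95) > Final exam (63), so Final exam counts as 95.
Weighted total:
  Lab reports 95 × 0.06 = 5.7
  Homework 100 × 0.07 = 7
  Capstone 66 × 0.09 = 5.94
  Final exam 95 × 0.12 = 11.4
  Case studies 91 × 0.05 = 4.55
  Portfolio 95 × 0.12 = 11.4
  Assignments 57 × 0.33 = 18.81
  Quizzes 93 × 0.16 = 14.88
Sum = 79.68
79.68 is ≥ 71 and < 81 → C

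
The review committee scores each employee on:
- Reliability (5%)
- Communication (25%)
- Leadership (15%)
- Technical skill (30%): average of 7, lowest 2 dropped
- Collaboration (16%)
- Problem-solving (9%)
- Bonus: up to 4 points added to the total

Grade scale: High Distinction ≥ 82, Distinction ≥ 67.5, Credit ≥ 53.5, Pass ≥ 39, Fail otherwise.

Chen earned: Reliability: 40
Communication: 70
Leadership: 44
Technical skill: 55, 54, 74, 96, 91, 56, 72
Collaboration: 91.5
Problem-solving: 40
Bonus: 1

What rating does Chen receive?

Technical skill: drop 54, 55 → average of remaining 5 = 389/5 = 77.8
Weighted total:
  Reliability 40 × 0.05 = 2
  Communication 70 × 0.25 = 17.5
  Leadership 44 × 0.15 = 6.6
  Technical skill 77.8 × 0.3 = 23.34
  Collaboration 91.5 × 0.16 = 14.64
  Problem-solving 40 × 0.09 = 3.6
Sum = 67.68
Bonus: 67.68 + 1 = 68.68
68.68 is ≥ 67.5 and < 82 → Distinction

Distinction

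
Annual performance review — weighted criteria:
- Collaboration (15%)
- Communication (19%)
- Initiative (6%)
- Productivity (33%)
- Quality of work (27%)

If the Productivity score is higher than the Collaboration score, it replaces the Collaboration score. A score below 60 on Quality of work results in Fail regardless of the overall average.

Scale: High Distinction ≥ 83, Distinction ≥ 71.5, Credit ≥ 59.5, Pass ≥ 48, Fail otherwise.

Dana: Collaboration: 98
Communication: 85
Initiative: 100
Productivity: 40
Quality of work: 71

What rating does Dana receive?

Productivity (40) ≤ Collaboration (98), so Collaboration stays at 98.
Quality of work score 71 ≥ 60: minimum met.
Weighted total:
  Collaboration 98 × 0.15 = 14.7
  Communication 85 × 0.19 = 16.15
  Initiative 100 × 0.06 = 6
  Productivity 40 × 0.33 = 13.2
  Quality of work 71 × 0.27 = 19.17
Sum = 69.22
69.22 is ≥ 59.5 and < 71.5 → Credit

Credit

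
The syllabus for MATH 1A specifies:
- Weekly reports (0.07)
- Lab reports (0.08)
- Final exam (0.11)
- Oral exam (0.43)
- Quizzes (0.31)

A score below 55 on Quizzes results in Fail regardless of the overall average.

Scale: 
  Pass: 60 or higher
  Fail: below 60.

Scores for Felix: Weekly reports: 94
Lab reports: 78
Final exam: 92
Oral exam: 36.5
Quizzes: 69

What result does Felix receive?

Quizzes score 69 ≥ 55: minimum met.
Weighted total:
  Weekly reports 94 × 0.07 = 6.58
  Lab reports 78 × 0.08 = 6.24
  Final exam 92 × 0.11 = 10.12
  Oral exam 36.5 × 0.43 = 15.695
  Quizzes 69 × 0.31 = 21.39
Sum = 60.025
60.025 ≥ 60 → Pass

Pass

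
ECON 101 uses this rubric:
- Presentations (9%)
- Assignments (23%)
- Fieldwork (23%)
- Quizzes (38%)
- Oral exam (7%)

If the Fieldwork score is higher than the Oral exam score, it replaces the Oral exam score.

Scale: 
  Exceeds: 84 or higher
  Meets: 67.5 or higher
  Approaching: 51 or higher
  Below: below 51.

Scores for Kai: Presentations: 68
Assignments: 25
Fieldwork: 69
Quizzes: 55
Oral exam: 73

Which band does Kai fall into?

Fieldwork (69) ≤ Oral exam (73), so Oral exam stays at 73.
Weighted total:
  Presentations 68 × 0.09 = 6.12
  Assignments 25 × 0.23 = 5.75
  Fieldwork 69 × 0.23 = 15.87
  Quizzes 55 × 0.38 = 20.9
  Oral exam 73 × 0.07 = 5.11
Sum = 53.75
53.75 is ≥ 51 and < 67.5 → Approaching

Approaching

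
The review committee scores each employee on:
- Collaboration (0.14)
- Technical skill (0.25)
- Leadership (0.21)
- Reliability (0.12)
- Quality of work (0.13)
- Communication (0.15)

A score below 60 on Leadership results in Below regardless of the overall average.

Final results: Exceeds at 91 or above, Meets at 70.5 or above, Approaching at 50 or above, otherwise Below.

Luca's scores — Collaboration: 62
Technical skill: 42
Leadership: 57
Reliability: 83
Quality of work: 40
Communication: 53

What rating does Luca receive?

Leadership score 57 < 60: minimum not met.
Weighted total:
  Collaboration 62 × 0.14 = 8.68
  Technical skill 42 × 0.25 = 10.5
  Leadership 57 × 0.21 = 11.97
  Reliability 83 × 0.12 = 9.96
  Quality of work 40 × 0.13 = 5.2
  Communication 53 × 0.15 = 7.95
Sum = 54.26
Because the Leadership minimum was not met, the result is Below.

Below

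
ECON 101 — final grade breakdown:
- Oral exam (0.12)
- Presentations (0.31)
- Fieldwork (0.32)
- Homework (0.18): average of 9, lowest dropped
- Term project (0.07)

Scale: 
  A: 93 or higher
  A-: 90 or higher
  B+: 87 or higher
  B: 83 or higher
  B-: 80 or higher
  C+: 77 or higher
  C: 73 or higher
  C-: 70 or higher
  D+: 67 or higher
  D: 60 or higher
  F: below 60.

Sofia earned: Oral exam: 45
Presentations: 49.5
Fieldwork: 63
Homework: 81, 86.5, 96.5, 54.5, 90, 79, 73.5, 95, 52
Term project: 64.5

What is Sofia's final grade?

D

Homework: drop 52 → average of remaining 8 = 656/8 = 82
Weighted total:
  Oral exam 45 × 0.12 = 5.4
  Presentations 49.5 × 0.31 = 15.345
  Fieldwork 63 × 0.32 = 20.16
  Homework 82 × 0.18 = 14.76
  Term project 64.5 × 0.07 = 4.515
Sum = 60.18
60.18 is ≥ 60 and < 67 → D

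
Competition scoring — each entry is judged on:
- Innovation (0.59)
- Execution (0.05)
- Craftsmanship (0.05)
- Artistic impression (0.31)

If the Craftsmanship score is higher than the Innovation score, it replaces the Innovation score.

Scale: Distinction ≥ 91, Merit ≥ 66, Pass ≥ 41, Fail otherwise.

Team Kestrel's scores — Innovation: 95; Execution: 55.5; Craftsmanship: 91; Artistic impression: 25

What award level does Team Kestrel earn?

Merit

Craftsmanship (91) ≤ Innovation (95), so Innovation stays at 95.
Weighted total:
  Innovation 95 × 0.59 = 56.05
  Execution 55.5 × 0.05 = 2.775
  Craftsmanship 91 × 0.05 = 4.55
  Artistic impression 25 × 0.31 = 7.75
Sum = 71.125
71.125 is ≥ 66 and < 91 → Merit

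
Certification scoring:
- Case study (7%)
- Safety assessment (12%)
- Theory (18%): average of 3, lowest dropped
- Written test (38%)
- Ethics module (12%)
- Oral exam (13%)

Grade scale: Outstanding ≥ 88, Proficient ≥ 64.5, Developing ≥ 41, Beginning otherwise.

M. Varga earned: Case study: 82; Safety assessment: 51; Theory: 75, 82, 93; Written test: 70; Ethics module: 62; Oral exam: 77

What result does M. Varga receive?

Proficient

Theory: drop 75 → average of remaining 2 = 175/2 = 87.5
Weighted total:
  Case study 82 × 0.07 = 5.74
  Safety assessment 51 × 0.12 = 6.12
  Theory 87.5 × 0.18 = 15.75
  Written test 70 × 0.38 = 26.6
  Ethics module 62 × 0.12 = 7.44
  Oral exam 77 × 0.13 = 10.01
Sum = 71.66
71.66 is ≥ 64.5 and < 88 → Proficient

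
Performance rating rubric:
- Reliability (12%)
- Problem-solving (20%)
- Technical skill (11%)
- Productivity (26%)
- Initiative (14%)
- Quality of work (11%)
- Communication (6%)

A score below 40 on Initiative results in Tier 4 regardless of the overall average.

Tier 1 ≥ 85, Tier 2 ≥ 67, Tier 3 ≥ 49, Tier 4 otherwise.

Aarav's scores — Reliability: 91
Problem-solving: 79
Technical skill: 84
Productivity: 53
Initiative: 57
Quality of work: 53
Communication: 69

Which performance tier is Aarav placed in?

Initiative score 57 ≥ 40: minimum met.
Weighted total:
  Reliability 91 × 0.12 = 10.92
  Problem-solving 79 × 0.2 = 15.8
  Technical skill 84 × 0.11 = 9.24
  Productivity 53 × 0.26 = 13.78
  Initiative 57 × 0.14 = 7.98
  Quality of work 53 × 0.11 = 5.83
  Communication 69 × 0.06 = 4.14
Sum = 67.69
67.69 is ≥ 67 and < 85 → Tier 2

Tier 2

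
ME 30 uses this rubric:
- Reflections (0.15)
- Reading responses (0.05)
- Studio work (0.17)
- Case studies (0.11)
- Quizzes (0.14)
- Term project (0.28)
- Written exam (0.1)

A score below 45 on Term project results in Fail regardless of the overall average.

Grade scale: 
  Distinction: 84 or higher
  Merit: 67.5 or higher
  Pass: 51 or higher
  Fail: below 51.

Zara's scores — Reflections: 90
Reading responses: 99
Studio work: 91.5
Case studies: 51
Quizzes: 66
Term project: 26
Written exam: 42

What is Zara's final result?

Term project score 26 < 45: minimum not met.
Weighted total:
  Reflections 90 × 0.15 = 13.5
  Reading responses 99 × 0.05 = 4.95
  Studio work 91.5 × 0.17 = 15.555
  Case studies 51 × 0.11 = 5.61
  Quizzes 66 × 0.14 = 9.24
  Term project 26 × 0.28 = 7.28
  Written exam 42 × 0.1 = 4.2
Sum = 60.335
Because the Term project minimum was not met, the result is Fail.

Fail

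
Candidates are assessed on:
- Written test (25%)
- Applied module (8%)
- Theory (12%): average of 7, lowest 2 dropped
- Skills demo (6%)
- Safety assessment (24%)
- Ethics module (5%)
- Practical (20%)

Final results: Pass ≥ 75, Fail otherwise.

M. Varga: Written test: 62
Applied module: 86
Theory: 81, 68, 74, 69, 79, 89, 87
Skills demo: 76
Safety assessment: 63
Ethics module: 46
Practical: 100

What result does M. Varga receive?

Theory: drop 68, 69 → average of remaining 5 = 410/5 = 82
Weighted total:
  Written test 62 × 0.25 = 15.5
  Applied module 86 × 0.08 = 6.88
  Theory 82 × 0.12 = 9.84
  Skills demo 76 × 0.06 = 4.56
  Safety assessment 63 × 0.24 = 15.12
  Ethics module 46 × 0.05 = 2.3
  Practical 100 × 0.2 = 20
Sum = 74.2
74.2 < 75 → Fail

Fail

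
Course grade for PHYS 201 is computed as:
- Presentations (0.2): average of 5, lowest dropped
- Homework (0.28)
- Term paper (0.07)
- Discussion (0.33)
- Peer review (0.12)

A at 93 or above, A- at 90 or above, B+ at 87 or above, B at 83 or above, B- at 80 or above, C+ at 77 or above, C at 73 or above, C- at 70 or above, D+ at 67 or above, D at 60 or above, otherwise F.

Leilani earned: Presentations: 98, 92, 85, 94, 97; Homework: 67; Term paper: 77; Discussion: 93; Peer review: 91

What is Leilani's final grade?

B

Presentations: drop 85 → average of remaining 4 = 381/4 = 95.25
Weighted total:
  Presentations 95.25 × 0.2 = 19.05
  Homework 67 × 0.28 = 18.76
  Term paper 77 × 0.07 = 5.39
  Discussion 93 × 0.33 = 30.69
  Peer review 91 × 0.12 = 10.92
Sum = 84.81
84.81 is ≥ 83 and < 87 → B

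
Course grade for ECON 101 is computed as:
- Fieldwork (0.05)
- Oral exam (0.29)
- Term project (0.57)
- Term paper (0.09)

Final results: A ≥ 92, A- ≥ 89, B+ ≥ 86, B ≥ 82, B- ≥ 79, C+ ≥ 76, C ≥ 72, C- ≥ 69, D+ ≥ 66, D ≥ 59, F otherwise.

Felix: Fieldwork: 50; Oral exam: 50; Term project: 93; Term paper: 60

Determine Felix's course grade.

Weighted total:
  Fieldwork 50 × 0.05 = 2.5
  Oral exam 50 × 0.29 = 14.5
  Term project 93 × 0.57 = 53.01
  Term paper 60 × 0.09 = 5.4
Sum = 75.41
75.41 is ≥ 72 and < 76 → C

C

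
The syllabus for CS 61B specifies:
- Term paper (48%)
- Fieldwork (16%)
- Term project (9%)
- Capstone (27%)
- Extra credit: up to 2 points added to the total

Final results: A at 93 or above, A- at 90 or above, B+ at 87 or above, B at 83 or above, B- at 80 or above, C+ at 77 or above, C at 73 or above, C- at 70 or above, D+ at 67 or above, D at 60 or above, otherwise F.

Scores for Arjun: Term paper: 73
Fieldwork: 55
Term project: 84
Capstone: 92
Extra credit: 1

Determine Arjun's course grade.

Weighted total:
  Term paper 73 × 0.48 = 35.04
  Fieldwork 55 × 0.16 = 8.8
  Term project 84 × 0.09 = 7.56
  Capstone 92 × 0.27 = 24.84
Sum = 76.24
Extra credit: 76.24 + 1 = 77.24
77.24 is ≥ 77 and < 80 → C+

C+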